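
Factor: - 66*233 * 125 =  - 1922250  =  - 2^1*3^1 * 5^3*11^1*233^1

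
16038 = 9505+6533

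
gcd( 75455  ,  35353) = 1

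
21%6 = 3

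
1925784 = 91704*21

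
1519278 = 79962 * 19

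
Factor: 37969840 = 2^4*5^1*17^1 * 27919^1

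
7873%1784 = 737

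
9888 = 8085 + 1803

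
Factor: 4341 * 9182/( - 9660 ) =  - 2^( - 1)*5^( - 1) * 7^(-1)*23^( -1 ) * 1447^1*4591^1 =-  6643177/1610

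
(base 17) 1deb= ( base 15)2999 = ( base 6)105143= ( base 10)8919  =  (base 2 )10001011010111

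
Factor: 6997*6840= 2^3*3^2*5^1*19^1*6997^1 = 47859480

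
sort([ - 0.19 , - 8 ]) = [ - 8, - 0.19 ]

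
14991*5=74955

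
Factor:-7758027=  -  3^2 * 373^1 * 2311^1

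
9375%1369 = 1161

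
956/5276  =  239/1319  =  0.18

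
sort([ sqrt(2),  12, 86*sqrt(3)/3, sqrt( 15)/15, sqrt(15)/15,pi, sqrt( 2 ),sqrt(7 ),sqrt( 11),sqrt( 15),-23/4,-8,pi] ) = [ - 8, - 23/4,sqrt(15)/15,sqrt( 15)/15, sqrt( 2), sqrt(2 ), sqrt(7),  pi,pi,sqrt(11),sqrt( 15),12,86 * sqrt (3)/3] 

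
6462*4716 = 30474792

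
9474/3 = 3158 = 3158.00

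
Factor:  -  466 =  - 2^1 * 233^1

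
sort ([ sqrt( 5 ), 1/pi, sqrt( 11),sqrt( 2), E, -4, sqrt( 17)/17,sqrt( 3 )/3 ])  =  [-4, sqrt( 17 )/17, 1/pi,sqrt( 3 )/3,sqrt( 2), sqrt( 5 ), E,sqrt(11) ] 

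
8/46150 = 4/23075 = 0.00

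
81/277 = 81/277 = 0.29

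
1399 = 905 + 494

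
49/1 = 49 =49.00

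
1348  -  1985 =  - 637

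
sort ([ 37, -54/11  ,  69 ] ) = [ - 54/11,37, 69]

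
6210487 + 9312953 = 15523440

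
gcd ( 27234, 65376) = 18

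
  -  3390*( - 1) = 3390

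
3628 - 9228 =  - 5600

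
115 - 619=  -504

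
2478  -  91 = 2387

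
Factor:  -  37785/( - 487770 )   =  11/142 = 2^(-1)*11^1*71^( - 1)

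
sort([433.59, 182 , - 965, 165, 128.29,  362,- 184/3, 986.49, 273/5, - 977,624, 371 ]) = [ - 977,- 965 ,-184/3,273/5, 128.29,165 , 182, 362,371, 433.59, 624, 986.49]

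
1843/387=1843/387  =  4.76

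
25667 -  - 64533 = 90200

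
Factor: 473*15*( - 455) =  - 3^1*5^2 * 7^1*11^1*13^1*43^1=- 3228225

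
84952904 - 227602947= - 142650043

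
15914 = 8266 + 7648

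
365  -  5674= - 5309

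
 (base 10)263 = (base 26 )a3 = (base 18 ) eb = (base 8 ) 407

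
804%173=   112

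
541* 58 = 31378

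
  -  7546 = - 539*14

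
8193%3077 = 2039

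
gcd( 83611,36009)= 1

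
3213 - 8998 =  - 5785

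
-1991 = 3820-5811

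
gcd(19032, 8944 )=104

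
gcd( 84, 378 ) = 42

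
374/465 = 374/465 = 0.80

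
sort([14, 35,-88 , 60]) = [ - 88, 14, 35, 60]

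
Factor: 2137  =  2137^1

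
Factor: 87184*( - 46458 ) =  - 2^5*3^2*29^1*89^1*5449^1  =  - 4050394272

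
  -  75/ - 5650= 3/226 = 0.01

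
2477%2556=2477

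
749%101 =42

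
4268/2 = 2134 = 2134.00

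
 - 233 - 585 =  - 818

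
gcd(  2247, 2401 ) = 7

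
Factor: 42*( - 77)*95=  -2^1*3^1*5^1*7^2*11^1*19^1 = - 307230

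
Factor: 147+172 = 319 = 11^1 * 29^1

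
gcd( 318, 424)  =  106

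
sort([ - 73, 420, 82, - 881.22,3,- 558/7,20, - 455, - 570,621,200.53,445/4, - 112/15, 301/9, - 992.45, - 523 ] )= [-992.45, - 881.22 , - 570, - 523, - 455,-558/7,-73, -112/15,3,20,  301/9,82, 445/4, 200.53 , 420,621 ]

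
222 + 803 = 1025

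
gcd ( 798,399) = 399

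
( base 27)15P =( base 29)11J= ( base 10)889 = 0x379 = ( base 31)SL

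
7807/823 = 7807/823 = 9.49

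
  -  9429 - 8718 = - 18147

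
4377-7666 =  - 3289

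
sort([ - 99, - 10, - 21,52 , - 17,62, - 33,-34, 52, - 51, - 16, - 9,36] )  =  [ - 99 , - 51, - 34 ,  -  33, - 21, - 17, - 16, - 10, - 9,36,52,52,62 ] 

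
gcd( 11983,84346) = 1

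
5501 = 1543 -  -  3958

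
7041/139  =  50 + 91/139 = 50.65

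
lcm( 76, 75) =5700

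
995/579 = 995/579= 1.72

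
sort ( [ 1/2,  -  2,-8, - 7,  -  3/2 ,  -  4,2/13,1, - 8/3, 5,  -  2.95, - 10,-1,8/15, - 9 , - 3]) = [-10,- 9,-8, - 7,  -  4, - 3, - 2.95, - 8/3, - 2, - 3/2, - 1, 2/13,1/2, 8/15, 1, 5] 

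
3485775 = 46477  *75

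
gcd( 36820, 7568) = 4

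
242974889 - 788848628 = - 545873739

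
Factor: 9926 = 2^1 * 7^1*709^1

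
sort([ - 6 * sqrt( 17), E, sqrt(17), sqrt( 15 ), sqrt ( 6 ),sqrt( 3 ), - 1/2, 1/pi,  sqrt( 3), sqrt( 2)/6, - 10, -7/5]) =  [ - 6*sqrt( 17) , - 10, - 7/5, - 1/2, sqrt ( 2 )/6, 1/pi,sqrt( 3 ), sqrt(3 ),sqrt ( 6 ),E, sqrt( 15), sqrt( 17) ]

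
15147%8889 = 6258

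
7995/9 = 888 + 1/3 = 888.33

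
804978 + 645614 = 1450592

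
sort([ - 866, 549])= [ - 866,549]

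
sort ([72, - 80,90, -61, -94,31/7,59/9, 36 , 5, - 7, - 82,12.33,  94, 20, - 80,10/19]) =[ - 94,  -  82 ,- 80, - 80, - 61, - 7, 10/19 , 31/7,5,59/9,12.33,20,36,72 , 90, 94]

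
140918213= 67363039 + 73555174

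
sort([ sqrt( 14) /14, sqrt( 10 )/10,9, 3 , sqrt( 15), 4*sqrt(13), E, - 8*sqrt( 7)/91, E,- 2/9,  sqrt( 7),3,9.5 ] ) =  [ - 8*sqrt(7 )/91,- 2/9, sqrt( 14)/14,  sqrt( 10)/10, sqrt(7 ), E, E, 3, 3,sqrt( 15 ) , 9, 9.5 , 4*sqrt( 13 ) ] 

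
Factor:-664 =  - 2^3 * 83^1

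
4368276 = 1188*3677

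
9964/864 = 11+115/216= 11.53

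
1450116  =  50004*29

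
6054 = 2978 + 3076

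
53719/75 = 716  +  19/75 = 716.25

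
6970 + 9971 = 16941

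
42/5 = 42/5 = 8.40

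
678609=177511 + 501098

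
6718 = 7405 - 687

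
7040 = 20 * 352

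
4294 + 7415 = 11709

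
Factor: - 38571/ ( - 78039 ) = 43/87 = 3^( - 1)*29^( - 1 ) * 43^1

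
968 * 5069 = 4906792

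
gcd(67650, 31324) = 82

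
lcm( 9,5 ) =45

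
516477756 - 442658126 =73819630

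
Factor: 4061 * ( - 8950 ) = -2^1*5^2 *31^1*131^1*179^1 = -36345950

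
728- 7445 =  - 6717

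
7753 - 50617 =-42864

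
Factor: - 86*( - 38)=3268 =2^2*19^1*43^1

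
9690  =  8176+1514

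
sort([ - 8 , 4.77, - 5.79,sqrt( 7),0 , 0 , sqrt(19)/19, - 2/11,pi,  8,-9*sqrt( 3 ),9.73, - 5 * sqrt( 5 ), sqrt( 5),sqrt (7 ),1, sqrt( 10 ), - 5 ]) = [- 9*sqrt( 3 ), - 5*sqrt(5 ), - 8, - 5.79, -5,  -  2/11,0, 0, sqrt(19 ) /19, 1, sqrt( 5 ),sqrt( 7),sqrt( 7),pi , sqrt( 10),4.77,8, 9.73]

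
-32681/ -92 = 32681/92 = 355.23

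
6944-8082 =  -1138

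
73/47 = 1 + 26/47 = 1.55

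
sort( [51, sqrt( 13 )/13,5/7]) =[ sqrt( 13)/13,5/7, 51] 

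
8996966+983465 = 9980431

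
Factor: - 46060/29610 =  - 14/9 = - 2^1*3^(-2)*7^1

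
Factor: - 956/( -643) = 2^2 * 239^1*643^( - 1)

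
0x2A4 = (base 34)ju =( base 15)301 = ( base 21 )1b4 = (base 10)676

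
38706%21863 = 16843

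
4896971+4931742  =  9828713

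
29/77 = 29/77 = 0.38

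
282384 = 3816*74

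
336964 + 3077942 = 3414906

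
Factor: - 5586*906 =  - 2^2*3^2*7^2*19^1*151^1 = - 5060916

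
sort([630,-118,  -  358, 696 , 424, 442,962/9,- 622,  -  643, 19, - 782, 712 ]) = [ - 782,-643,-622 , -358,-118, 19, 962/9,  424, 442, 630,696,  712] 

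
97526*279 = 27209754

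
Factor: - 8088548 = -2^2 * 13^1*23^1*6763^1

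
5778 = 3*1926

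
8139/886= 8139/886 =9.19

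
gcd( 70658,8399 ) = 1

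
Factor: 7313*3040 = 2^5*5^1*19^1*71^1*103^1 = 22231520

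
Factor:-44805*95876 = -4295724180 = - 2^2*3^1*5^1*11^1*29^1*103^1*2179^1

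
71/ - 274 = - 1 + 203/274 = - 0.26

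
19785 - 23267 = -3482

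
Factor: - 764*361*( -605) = 2^2*5^1*11^2*19^2*191^1= 166861420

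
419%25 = 19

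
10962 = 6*1827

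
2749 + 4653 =7402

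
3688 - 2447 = 1241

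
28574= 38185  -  9611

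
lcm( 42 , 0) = 0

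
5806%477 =82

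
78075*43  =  3357225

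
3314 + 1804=5118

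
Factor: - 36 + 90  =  2^1*3^3 = 54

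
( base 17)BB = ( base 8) 306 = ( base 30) 6I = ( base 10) 198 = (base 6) 530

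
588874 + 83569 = 672443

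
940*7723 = 7259620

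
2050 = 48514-46464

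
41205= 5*8241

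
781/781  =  1 = 1.00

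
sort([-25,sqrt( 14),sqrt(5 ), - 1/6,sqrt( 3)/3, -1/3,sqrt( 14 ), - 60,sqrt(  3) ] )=[ - 60 , - 25, - 1/3, -1/6, sqrt(3 )/3, sqrt( 3 ),sqrt( 5), sqrt(14), sqrt( 14) ]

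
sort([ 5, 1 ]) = [ 1, 5 ]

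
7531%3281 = 969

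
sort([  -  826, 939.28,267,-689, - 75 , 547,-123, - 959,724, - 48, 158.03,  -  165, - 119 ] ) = [  -  959, - 826,- 689, -165, - 123, - 119, - 75, -48, 158.03, 267 , 547, 724, 939.28 ] 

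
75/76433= 75/76433 =0.00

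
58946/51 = 1155+41/51  =  1155.80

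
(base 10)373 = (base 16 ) 175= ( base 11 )30a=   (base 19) 10C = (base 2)101110101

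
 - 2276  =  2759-5035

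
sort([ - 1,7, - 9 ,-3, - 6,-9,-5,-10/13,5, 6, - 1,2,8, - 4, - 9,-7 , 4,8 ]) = [ - 9,-9,- 9, - 7, - 6,-5 ,- 4 , - 3,-1,-1, - 10/13,2,4 , 5,6,7,8 , 8]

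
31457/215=146+67/215  =  146.31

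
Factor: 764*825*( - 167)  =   - 105260100 = -2^2*3^1*5^2*11^1*167^1*191^1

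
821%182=93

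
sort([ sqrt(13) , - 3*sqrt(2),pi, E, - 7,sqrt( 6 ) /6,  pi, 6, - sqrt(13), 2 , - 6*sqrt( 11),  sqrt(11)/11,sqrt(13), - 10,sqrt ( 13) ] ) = [ - 6* sqrt( 11), - 10, - 7, - 3*sqrt(2), - sqrt(13),sqrt( 11)/11,sqrt(6 )/6,2, E, pi,pi,  sqrt( 13),sqrt(13), sqrt( 13), 6]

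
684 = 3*228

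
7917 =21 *377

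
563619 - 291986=271633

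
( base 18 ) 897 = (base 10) 2761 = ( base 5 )42021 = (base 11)2090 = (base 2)101011001001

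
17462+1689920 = 1707382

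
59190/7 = 8455 + 5/7 = 8455.71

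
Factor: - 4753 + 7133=2^2*5^1*7^1*17^1=2380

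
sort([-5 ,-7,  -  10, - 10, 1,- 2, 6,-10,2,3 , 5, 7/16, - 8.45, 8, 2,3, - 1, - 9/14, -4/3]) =[ - 10, - 10, - 10,-8.45, - 7,  -  5, - 2,-4/3 , - 1,-9/14,7/16 , 1, 2,2,3,3, 5,6,  8]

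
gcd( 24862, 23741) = 1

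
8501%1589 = 556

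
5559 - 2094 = 3465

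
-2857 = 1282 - 4139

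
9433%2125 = 933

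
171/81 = 2 + 1/9 = 2.11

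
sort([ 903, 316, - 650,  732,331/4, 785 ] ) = [ - 650,331/4,316, 732, 785,903 ]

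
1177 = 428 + 749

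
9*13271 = 119439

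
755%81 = 26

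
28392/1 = 28392 = 28392.00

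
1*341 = 341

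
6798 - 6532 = 266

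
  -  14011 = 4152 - 18163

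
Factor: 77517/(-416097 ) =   -  87/467 = - 3^1*29^1*467^( - 1)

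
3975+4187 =8162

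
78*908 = 70824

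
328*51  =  16728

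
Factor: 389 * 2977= 13^1 * 229^1*389^1 = 1158053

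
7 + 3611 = 3618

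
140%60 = 20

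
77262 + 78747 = 156009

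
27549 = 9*3061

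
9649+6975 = 16624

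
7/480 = 7/480 = 0.01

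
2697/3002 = 2697/3002 =0.90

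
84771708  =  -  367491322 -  - 452263030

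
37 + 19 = 56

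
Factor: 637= 7^2*13^1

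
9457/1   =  9457 = 9457.00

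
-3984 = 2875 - 6859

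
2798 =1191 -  -1607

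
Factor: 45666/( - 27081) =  -86/51 = - 2^1*3^( - 1 )*17^ ( - 1) *43^1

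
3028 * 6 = 18168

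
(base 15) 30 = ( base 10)45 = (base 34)1B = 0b101101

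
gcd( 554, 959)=1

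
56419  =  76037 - 19618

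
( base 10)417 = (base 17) 179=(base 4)12201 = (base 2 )110100001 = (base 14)21b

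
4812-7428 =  - 2616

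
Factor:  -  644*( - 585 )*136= 51236640 = 2^5 * 3^2 * 5^1 * 7^1 * 13^1*17^1*23^1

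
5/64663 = 5/64663 = 0.00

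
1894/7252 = 947/3626 = 0.26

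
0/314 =0=0.00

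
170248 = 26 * 6548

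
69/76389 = 23/25463 = 0.00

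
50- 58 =- 8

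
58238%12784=7102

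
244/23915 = 244/23915 =0.01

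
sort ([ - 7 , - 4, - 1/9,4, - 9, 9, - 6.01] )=[-9, - 7, - 6.01,  -  4, - 1/9, 4,  9] 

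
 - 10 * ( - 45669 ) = 456690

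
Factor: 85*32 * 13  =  2^5*5^1*13^1*17^1 = 35360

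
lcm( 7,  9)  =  63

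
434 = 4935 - 4501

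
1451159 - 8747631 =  - 7296472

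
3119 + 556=3675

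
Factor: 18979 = 18979^1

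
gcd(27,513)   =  27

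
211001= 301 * 701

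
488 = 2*244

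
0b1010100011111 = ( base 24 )997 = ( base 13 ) 25cc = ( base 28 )6p3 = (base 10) 5407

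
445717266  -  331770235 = 113947031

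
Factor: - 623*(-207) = 3^2 * 7^1*23^1 *89^1 = 128961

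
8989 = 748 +8241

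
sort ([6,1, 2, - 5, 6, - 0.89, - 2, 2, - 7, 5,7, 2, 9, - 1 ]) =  [ - 7 , - 5, - 2, - 1, - 0.89, 1, 2 , 2, 2, 5,  6,6, 7, 9 ] 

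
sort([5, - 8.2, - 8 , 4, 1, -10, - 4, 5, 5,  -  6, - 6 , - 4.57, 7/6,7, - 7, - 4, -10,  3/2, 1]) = [-10, - 10,- 8.2, - 8, - 7, - 6, - 6 ,- 4.57, - 4, - 4, 1,1 , 7/6, 3/2,4,5, 5, 5,7 ] 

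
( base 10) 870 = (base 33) QC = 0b1101100110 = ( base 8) 1546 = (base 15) 3D0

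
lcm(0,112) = 0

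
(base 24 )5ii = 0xD02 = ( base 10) 3330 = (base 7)12465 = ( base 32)382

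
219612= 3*73204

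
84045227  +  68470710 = 152515937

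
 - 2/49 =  - 2/49 = - 0.04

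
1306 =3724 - 2418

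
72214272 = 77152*936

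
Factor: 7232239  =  7^1*947^1 * 1091^1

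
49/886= 49/886 = 0.06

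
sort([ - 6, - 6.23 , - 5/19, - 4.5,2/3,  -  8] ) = [-8  , - 6.23, - 6,  -  4.5, - 5/19, 2/3] 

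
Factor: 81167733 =3^2*89^1*101333^1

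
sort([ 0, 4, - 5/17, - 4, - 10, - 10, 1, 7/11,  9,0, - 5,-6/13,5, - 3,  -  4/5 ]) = [ - 10, - 10,  -  5, - 4, - 3, - 4/5,  -  6/13, - 5/17,0, 0,7/11, 1,4,5, 9]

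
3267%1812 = 1455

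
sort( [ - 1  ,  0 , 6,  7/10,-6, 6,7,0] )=[ -6, - 1, 0, 0,7/10,6,6, 7]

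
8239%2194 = 1657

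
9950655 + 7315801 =17266456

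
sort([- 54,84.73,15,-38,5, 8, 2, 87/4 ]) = [  -  54,-38, 2, 5, 8, 15  ,  87/4, 84.73 ] 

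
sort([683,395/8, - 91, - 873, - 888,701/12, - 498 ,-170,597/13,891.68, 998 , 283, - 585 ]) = [ - 888, - 873,-585,- 498, - 170, - 91,597/13,395/8, 701/12 , 283,683,891.68,998]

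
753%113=75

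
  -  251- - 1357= 1106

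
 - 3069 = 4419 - 7488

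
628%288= 52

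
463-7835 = -7372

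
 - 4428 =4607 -9035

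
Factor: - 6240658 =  - 2^1*1163^1*2683^1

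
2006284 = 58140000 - 56133716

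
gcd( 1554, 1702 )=74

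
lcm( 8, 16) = 16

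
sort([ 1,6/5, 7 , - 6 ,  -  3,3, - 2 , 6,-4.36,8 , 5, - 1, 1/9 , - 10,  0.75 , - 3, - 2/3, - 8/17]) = [- 10,-6, - 4.36 , -3 , - 3, - 2,  -  1, - 2/3, - 8/17,1/9,  0.75, 1, 6/5 , 3 , 5,  6,7 , 8]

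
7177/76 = 7177/76 = 94.43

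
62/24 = 2 + 7/12= 2.58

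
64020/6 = 10670=10670.00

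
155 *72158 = 11184490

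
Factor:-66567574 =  - 2^1 * 241^1 * 138107^1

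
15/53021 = 15/53021 = 0.00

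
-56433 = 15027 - 71460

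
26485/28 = 945 + 25/28 = 945.89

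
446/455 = 446/455 = 0.98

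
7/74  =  7/74 =0.09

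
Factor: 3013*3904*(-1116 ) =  - 13127231232 = -2^8*3^2*23^1*31^1* 61^1*131^1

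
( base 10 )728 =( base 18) 248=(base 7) 2060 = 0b1011011000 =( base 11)602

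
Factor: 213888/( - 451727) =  - 384/811 = - 2^7*3^1*811^( - 1) 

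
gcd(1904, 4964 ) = 68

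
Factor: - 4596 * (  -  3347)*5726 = 2^3*3^1*7^1*383^1* 409^1*3347^1 = 88081981512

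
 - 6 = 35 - 41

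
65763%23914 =17935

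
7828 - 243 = 7585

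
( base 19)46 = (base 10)82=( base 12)6A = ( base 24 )3a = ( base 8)122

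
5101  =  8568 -3467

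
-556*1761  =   - 979116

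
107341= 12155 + 95186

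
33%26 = 7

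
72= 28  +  44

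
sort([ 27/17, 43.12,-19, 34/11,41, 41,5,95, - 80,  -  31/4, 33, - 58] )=[ - 80,-58, - 19, - 31/4 , 27/17, 34/11,5,33,41,41 , 43.12,95]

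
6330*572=3620760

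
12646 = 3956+8690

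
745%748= 745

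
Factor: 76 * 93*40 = 282720=2^5*3^1 * 5^1*19^1  *31^1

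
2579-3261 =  - 682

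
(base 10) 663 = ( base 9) 816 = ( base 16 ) 297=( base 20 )1d3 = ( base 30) m3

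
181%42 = 13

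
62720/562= 31360/281= 111.60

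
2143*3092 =6626156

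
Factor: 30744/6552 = 61/13=13^( - 1 )*61^1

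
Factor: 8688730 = 2^1*5^1 * 868873^1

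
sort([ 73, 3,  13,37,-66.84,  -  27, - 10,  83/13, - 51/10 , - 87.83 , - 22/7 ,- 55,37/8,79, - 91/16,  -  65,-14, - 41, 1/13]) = [ - 87.83 , - 66.84,- 65 ,  -  55, - 41, - 27, - 14, - 10, - 91/16, - 51/10, - 22/7,  1/13,3  ,  37/8, 83/13,13, 37, 73, 79]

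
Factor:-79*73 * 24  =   - 2^3* 3^1*73^1 * 79^1  =  - 138408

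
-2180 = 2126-4306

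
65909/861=65909/861 = 76.55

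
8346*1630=13603980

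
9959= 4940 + 5019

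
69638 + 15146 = 84784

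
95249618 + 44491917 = 139741535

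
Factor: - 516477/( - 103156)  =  2^( - 2)*3^1*13^1* 19^1*37^(-1) =741/148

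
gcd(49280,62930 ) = 70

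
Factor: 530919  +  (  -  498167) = 32752 = 2^4 * 23^1*89^1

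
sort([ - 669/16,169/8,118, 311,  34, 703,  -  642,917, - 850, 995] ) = [ - 850, -642, - 669/16, 169/8, 34,  118, 311, 703, 917,995] 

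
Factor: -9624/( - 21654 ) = 4/9 = 2^2*3^( - 2 )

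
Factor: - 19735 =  - 5^1 *3947^1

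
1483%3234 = 1483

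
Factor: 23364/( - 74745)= - 236/755  =  - 2^2*5^( - 1) *59^1  *151^( - 1)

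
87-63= 24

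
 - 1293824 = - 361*3584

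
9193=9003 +190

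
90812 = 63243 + 27569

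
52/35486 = 26/17743 = 0.00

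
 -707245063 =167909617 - 875154680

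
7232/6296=904/787 = 1.15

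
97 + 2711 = 2808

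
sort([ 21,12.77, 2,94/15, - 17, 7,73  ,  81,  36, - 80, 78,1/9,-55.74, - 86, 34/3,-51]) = [ - 86,-80, - 55.74, - 51,  -  17, 1/9, 2,94/15, 7,34/3 , 12.77, 21,36,  73,78  ,  81 ] 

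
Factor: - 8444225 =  - 5^2*53^1*6373^1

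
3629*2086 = 7570094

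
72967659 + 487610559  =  560578218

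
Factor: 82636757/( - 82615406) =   -  2^( - 1)*7^1*19^1*59^1*10531^1*41307703^( - 1)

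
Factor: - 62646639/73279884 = - 2^( - 2 )*11^1*19^( - 1) *321403^ (-1 )*1898383^1 = - 20882213/24426628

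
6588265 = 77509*85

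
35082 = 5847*6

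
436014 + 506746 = 942760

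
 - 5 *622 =-3110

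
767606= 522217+245389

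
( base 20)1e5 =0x2ad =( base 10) 685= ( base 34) K5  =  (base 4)22231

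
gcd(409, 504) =1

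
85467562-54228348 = 31239214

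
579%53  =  49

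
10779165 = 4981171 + 5797994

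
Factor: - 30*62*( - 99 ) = 184140  =  2^2*3^3*5^1 * 11^1*31^1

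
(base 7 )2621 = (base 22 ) 215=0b1111100011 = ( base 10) 995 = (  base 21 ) 258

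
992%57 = 23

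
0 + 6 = 6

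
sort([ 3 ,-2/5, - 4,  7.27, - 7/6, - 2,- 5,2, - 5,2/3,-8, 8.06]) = [ - 8, - 5, - 5,-4, - 2, - 7/6, - 2/5,2/3,2,3,7.27, 8.06]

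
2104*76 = 159904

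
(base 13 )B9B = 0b11111000011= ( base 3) 2201121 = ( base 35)1LR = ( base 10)1987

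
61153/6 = 61153/6 = 10192.17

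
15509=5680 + 9829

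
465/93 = 5=5.00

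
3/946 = 3/946= 0.00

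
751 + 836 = 1587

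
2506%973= 560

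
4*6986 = 27944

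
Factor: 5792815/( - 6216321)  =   - 3^(  -  1)*5^1*7^1*19^1*31^1*269^( - 1 ) * 281^1*7703^(  -  1) 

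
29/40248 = 29/40248 = 0.00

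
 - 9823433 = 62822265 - 72645698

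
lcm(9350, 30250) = 514250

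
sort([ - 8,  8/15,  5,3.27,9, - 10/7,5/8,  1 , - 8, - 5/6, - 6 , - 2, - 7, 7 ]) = [ - 8, - 8, - 7,-6, - 2, - 10/7, - 5/6,8/15, 5/8,1, 3.27, 5, 7,9]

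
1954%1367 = 587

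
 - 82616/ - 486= 41308/243  =  169.99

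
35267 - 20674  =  14593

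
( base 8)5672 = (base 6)21522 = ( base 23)5FC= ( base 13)149C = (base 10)3002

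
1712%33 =29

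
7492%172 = 96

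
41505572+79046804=120552376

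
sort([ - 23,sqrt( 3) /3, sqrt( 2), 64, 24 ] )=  [ -23 , sqrt( 3)/3,sqrt( 2), 24 , 64 ]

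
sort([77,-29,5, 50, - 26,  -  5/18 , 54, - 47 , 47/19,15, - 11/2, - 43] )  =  [ - 47, - 43, - 29,-26, - 11/2, - 5/18, 47/19,  5,  15,50, 54,  77]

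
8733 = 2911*3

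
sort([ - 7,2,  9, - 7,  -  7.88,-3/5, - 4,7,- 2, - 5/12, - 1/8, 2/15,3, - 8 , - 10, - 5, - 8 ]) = [ - 10, - 8, - 8, - 7.88, - 7, - 7, - 5, - 4 ,-2,-3/5,-5/12 , - 1/8,2/15  ,  2, 3, 7,9]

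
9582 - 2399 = 7183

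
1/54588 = 1/54588 = 0.00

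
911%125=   36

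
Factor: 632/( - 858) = - 2^2 * 3^(  -  1)*11^(-1)*13^(-1 )*79^1=- 316/429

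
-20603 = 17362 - 37965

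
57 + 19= 76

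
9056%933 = 659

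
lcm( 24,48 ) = 48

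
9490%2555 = 1825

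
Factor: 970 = 2^1*5^1*97^1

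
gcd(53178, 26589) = 26589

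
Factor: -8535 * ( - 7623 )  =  3^3*5^1 * 7^1*11^2 *569^1=65062305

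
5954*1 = 5954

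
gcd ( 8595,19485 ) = 45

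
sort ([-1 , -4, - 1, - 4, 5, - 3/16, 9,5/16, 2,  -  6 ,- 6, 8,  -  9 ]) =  [ - 9,  -  6 ,  -  6, - 4, - 4,  -  1, - 1, - 3/16, 5/16, 2, 5, 8, 9 ]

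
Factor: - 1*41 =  - 41 = - 41^1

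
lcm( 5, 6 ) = 30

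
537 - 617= -80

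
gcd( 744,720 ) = 24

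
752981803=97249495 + 655732308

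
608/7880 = 76/985 = 0.08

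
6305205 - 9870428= - 3565223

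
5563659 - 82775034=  - 77211375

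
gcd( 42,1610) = 14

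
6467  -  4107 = 2360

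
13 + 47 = 60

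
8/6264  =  1/783 = 0.00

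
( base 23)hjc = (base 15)2BE7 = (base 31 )9pi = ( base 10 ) 9442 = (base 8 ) 22342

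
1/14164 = 1/14164 = 0.00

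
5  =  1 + 4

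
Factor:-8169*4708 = - 38459652 = - 2^2*3^1 * 7^1*11^1*107^1*389^1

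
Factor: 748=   2^2*11^1*17^1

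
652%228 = 196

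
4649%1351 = 596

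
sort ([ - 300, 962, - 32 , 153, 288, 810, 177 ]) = [ - 300,  -  32, 153,177, 288, 810,962]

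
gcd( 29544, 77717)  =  1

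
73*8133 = 593709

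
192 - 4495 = - 4303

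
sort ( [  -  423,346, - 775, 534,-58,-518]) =[  -  775 , - 518,  -  423, - 58,346,534] 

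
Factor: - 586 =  - 2^1 * 293^1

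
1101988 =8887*124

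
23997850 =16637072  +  7360778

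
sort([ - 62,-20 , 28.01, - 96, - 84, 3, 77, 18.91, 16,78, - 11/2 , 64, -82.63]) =[ - 96 ,- 84, -82.63,-62,  -  20, - 11/2, 3, 16, 18.91, 28.01,64, 77, 78 ]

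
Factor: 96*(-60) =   -  2^7*3^2*5^1 =- 5760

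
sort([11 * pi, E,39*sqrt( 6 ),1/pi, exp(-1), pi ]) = [ 1/pi,exp( - 1), E, pi,11*pi, 39 * sqrt( 6) ]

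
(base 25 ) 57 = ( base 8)204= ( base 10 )132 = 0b10000100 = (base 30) 4C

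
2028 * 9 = 18252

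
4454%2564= 1890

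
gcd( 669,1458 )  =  3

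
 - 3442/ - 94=36 + 29/47 =36.62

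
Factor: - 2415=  - 3^1*5^1*7^1*23^1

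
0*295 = 0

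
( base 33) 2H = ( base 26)35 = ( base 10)83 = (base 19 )47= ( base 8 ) 123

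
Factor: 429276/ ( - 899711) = - 2^2*3^1 * 83^1*431^1*899711^(  -  1)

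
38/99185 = 38/99185 = 0.00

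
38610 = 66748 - 28138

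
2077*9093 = 18886161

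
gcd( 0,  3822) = 3822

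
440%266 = 174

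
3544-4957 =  - 1413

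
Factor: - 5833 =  - 19^1*307^1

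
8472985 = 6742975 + 1730010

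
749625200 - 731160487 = 18464713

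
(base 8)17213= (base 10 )7819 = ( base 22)G39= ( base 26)bej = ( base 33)75V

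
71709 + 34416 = 106125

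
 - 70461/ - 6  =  11743 + 1/2 = 11743.50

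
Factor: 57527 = 57527^1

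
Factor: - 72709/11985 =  - 91/15 =- 3^( - 1 )* 5^ (-1)*7^1*13^1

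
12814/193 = 66+76/193 = 66.39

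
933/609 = 1 + 108/203 = 1.53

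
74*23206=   1717244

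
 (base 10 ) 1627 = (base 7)4513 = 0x65b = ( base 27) 267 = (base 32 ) 1IR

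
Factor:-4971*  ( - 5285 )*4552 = 2^3*3^1*5^1*7^1*151^1*569^1*1657^1= 119588937720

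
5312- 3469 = 1843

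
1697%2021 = 1697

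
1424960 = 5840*244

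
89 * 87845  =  7818205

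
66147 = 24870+41277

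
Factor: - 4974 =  -2^1*3^1*829^1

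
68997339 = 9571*7209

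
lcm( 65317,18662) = 130634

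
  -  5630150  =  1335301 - 6965451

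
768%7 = 5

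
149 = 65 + 84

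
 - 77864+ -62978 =-140842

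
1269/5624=1269/5624  =  0.23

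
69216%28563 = 12090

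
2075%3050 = 2075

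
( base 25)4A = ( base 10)110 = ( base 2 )1101110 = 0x6E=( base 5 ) 420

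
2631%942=747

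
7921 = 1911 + 6010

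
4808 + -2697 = 2111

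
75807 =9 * 8423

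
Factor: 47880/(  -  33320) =  -  171/119  =  -3^2 * 7^(  -  1)  *17^( - 1)*19^1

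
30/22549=30/22549 = 0.00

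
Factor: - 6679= - 6679^1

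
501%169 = 163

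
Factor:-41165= -5^1*8233^1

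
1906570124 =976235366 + 930334758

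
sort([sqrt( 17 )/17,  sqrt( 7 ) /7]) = [sqrt( 17)/17, sqrt( 7)/7]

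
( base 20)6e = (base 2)10000110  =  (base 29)4i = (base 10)134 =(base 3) 11222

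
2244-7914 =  - 5670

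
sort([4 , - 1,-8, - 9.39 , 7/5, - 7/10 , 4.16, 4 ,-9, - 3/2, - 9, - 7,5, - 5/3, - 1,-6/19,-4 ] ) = [-9.39,-9, -9,-8,- 7,-4 , - 5/3, - 3/2, - 1,-1,-7/10 , - 6/19,7/5 , 4, 4,  4.16,5] 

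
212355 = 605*351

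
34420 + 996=35416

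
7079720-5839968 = 1239752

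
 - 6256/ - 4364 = 1564/1091  =  1.43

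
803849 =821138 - 17289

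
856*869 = 743864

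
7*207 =1449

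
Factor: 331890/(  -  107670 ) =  - 299/97 = -13^1 * 23^1*97^( - 1)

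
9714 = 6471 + 3243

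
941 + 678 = 1619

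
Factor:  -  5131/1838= - 2^( - 1 )*7^1*733^1*919^ ( - 1 )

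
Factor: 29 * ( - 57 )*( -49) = 80997 = 3^1* 7^2 * 19^1*29^1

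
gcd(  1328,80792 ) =8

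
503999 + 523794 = 1027793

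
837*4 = 3348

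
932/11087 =932/11087 = 0.08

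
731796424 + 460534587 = 1192331011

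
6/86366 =3/43183 = 0.00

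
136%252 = 136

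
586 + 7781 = 8367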